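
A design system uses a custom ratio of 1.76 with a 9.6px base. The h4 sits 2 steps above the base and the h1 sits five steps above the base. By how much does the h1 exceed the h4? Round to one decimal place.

132.4px

Step 2: 9.6 × 1.76² = 29.737px
Step 5: 9.6 × 1.76⁵ = 162.119px
Difference: 162.119 − 29.737 = 132.382px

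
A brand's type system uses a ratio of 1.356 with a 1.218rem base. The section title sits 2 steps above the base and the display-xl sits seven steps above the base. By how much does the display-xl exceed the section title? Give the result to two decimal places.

Step 2: 1.218 × 1.356² = 2.2396rem
Step 7: 1.218 × 1.356⁷ = 10.2675rem
Difference: 10.2675 − 2.2396 = 8.0279rem

8.03rem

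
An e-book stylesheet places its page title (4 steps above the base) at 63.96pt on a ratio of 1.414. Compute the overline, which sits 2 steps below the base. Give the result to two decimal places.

8.00pt

The gap is -2 − (4) = -6 steps, so the factor is 1.414^-6.
63.96 ÷ 1.414⁶ = 63.96 ÷ 7.99275 ≈ 8.002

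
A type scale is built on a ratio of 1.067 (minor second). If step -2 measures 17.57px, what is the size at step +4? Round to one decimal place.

25.9px

Moving from step -2 to step +4 is 6 steps up, so multiply by r⁶.
17.57 × 1.067⁶ = 17.57 × 1.47566 ≈ 25.927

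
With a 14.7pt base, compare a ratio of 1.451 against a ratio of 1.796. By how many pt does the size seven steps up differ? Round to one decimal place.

At 1.451: 14.7 × 1.451⁷ = 199.062pt
At 1.796: 14.7 × 1.796⁷ = 886.057pt
Difference: 886.057 − 199.062 = 686.995pt

687.0pt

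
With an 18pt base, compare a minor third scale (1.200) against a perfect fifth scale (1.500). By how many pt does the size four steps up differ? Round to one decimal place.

53.8pt

Minor third: 18.0 × 1.200⁴ = 37.325pt
Perfect fifth: 18.0 × 1.500⁴ = 91.125pt
Difference: 91.125 − 37.325 = 53.800pt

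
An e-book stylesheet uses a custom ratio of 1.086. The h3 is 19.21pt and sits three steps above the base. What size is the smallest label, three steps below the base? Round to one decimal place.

11.7pt

Moving from step +3 to step -3 is 6 steps down, so divide by r⁶.
19.21 ÷ 1.086⁶ = 19.21 ÷ 1.64051 ≈ 11.710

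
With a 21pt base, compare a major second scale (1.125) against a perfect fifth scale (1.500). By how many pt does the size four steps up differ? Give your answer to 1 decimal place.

Major second: 21.0 × 1.125⁴ = 33.638pt
Perfect fifth: 21.0 × 1.500⁴ = 106.312pt
Difference: 106.312 − 33.638 = 72.674pt

72.7pt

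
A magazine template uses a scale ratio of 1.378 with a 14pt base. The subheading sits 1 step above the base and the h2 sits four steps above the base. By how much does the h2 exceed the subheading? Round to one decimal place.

31.2pt

Step 1: 14.0 × 1.378 = 19.292pt
Step 4: 14.0 × 1.378⁴ = 50.481pt
Difference: 50.481 − 19.292 = 31.189pt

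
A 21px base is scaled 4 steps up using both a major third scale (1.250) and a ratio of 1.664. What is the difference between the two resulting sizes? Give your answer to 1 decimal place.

109.7px

Major third: 21.0 × 1.250⁴ = 51.270px
At 1.664: 21.0 × 1.664⁴ = 161.002px
Difference: 161.002 − 51.270 = 109.732px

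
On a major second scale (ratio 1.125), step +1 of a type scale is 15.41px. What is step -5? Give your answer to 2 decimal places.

The gap is -5 − (1) = -6 steps, so the factor is 1.125^-6.
15.41 ÷ 1.125⁶ = 15.41 ÷ 2.02729 ≈ 7.601

7.60px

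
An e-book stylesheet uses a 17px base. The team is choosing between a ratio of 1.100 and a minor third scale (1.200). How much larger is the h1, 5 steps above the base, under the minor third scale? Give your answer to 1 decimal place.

14.9px

At 1.100: 17.0 × 1.100⁵ = 27.379px
Minor third: 17.0 × 1.200⁵ = 42.301px
Difference: 42.301 − 27.379 = 14.922px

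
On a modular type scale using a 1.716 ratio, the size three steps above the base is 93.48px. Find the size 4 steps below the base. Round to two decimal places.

2.13px

Moving from step +3 to step -4 is 7 steps down, so divide by r⁷.
93.48 ÷ 1.716⁷ = 93.48 ÷ 43.81482 ≈ 2.134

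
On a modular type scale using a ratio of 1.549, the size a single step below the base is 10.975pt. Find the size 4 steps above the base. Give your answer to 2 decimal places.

97.87pt

10.975 × 1.549⁵ = 10.975 × 8.91779 ≈ 97.873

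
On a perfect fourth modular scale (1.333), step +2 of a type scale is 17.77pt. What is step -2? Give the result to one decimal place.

The gap is -2 − (2) = -4 steps, so the factor is 1.333^-4.
17.77 ÷ 1.333⁴ = 17.77 ÷ 3.15733 ≈ 5.628

5.6pt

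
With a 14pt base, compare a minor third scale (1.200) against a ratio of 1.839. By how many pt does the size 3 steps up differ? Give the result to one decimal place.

Minor third: 14.0 × 1.200³ = 24.192pt
At 1.839: 14.0 × 1.839³ = 87.071pt
Difference: 87.071 − 24.192 = 62.879pt

62.9pt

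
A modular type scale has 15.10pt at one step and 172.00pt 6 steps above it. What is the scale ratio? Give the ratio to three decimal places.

1.500

The ratio satisfies 15.10 × r⁶ = 172.00, so r = (172.00 / 15.10)^(1/6).
r = 11.3907^(1/6) ≈ 1.5000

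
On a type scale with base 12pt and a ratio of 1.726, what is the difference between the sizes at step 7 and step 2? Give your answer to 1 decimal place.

Step 2: 12.0 × 1.726² = 35.749pt
Step 7: 12.0 × 1.726⁷ = 547.604pt
Difference: 547.604 − 35.749 = 511.855pt

511.9pt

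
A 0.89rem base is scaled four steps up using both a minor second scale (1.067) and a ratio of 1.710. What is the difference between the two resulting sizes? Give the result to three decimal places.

Minor second: 0.89 × 1.067⁴ = 1.15358rem
At 1.710: 0.89 × 1.710⁴ = 7.60982rem
Difference: 7.60982 − 1.15358 = 6.45624rem

6.456rem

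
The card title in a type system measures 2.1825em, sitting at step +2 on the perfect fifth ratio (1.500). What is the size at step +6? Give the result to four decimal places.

11.0489em

2.1825 × 1.500⁴ = 2.1825 × 5.06250 ≈ 11.0489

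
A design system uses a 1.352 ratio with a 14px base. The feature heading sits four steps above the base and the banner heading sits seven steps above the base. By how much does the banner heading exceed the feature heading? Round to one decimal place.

Step 4: 14.0 × 1.352⁴ = 46.777px
Step 7: 14.0 × 1.352⁷ = 115.602px
Difference: 115.602 − 46.777 = 68.825px

68.8px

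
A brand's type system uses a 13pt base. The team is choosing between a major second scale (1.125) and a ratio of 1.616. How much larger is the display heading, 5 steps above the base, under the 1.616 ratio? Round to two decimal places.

Major second: 13.0 × 1.125⁵ = 23.4264pt
At 1.616: 13.0 × 1.616⁵ = 143.2683pt
Difference: 143.2683 − 23.4264 = 119.8419pt

119.84pt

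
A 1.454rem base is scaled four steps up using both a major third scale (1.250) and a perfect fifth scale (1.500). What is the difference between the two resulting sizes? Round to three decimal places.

Major third: 1.454 × 1.250⁴ = 3.54980rem
Perfect fifth: 1.454 × 1.500⁴ = 7.36088rem
Difference: 7.36088 − 3.54980 = 3.81108rem

3.811rem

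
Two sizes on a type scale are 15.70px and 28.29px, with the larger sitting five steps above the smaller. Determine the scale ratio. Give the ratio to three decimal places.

r⁵ = 28.29 / 15.70, so r = (28.29/15.70)^(1/5).
r = 1.8019^(1/5) ≈ 1.1250

1.125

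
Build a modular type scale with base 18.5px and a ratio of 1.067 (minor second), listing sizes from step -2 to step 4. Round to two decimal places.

16.25px, 17.34px, 18.50px, 19.74px, 21.06px, 22.47px, 23.98px

Step -2: 18.5 ÷ 1.067² = 16.25
Step -1: 18.5 ÷ 1.067 = 17.34
Step 0: 18.5px
Step 1: 18.5 × 1.067 = 19.74
Step 2: 18.5 × 1.067² = 21.06
Step 3: 18.5 × 1.067³ = 22.47
Step 4: 18.5 × 1.067⁴ = 23.98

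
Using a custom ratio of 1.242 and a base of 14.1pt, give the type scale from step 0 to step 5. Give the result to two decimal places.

Step 0: 14.1pt
Step 1: 14.1 × 1.242 = 17.51
Step 2: 14.1 × 1.242² = 21.75
Step 3: 14.1 × 1.242³ = 27.01
Step 4: 14.1 × 1.242⁴ = 33.55
Step 5: 14.1 × 1.242⁵ = 41.67

14.10pt, 17.51pt, 21.75pt, 27.01pt, 33.55pt, 41.67pt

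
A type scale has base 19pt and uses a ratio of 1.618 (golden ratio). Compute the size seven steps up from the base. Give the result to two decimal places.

551.57pt

Each step on a modular scale multiplies by the ratio, so the size n steps from the base is base × ratioⁿ.
19.0 × 1.618⁷ = 19.0 × 29.03017 ≈ 551.57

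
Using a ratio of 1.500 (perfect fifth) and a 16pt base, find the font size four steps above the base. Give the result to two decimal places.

81.00pt

A modular type scale is a geometric sequence: sizeₙ = base × rⁿ.
16.0 × 1.500⁴ = 16.0 × 5.06250 ≈ 81.00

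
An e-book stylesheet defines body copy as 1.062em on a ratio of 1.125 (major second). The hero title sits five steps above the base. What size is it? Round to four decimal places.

A modular type scale is a geometric sequence: sizeₙ = base × rⁿ.
1.062 × 1.125⁵ = 1.062 × 1.80203 ≈ 1.9138

1.9138em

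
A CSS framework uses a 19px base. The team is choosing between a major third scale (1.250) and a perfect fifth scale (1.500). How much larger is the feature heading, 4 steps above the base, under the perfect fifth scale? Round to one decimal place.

49.8px

Major third: 19.0 × 1.250⁴ = 46.387px
Perfect fifth: 19.0 × 1.500⁴ = 96.188px
Difference: 96.188 − 46.387 = 49.801px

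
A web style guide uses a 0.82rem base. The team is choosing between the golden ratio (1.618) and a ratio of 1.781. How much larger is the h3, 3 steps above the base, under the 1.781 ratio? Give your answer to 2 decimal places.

1.16rem

Golden ratio: 0.82 × 1.618³ = 3.4734rem
At 1.781: 0.82 × 1.781³ = 4.6324rem
Difference: 4.6324 − 3.4734 = 1.1590rem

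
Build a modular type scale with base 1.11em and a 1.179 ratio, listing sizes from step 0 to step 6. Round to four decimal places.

1.1100em, 1.3087em, 1.5429em, 1.8191em, 2.1448em, 2.5287em, 2.9813em

Step 0: 1.11em
Step 1: 1.11 × 1.179 = 1.3087
Step 2: 1.11 × 1.179² = 1.5429
Step 3: 1.11 × 1.179³ = 1.8191
Step 4: 1.11 × 1.179⁴ = 2.1448
Step 5: 1.11 × 1.179⁵ = 2.5287
Step 6: 1.11 × 1.179⁶ = 2.9813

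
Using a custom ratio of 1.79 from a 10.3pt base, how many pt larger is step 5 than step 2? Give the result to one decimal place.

Step 2: 10.3 × 1.79² = 33.002pt
Step 5: 10.3 × 1.79⁵ = 189.279pt
Difference: 189.279 − 33.002 = 156.277pt

156.3pt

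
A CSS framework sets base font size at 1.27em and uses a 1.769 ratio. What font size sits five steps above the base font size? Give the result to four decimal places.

1.27 × 1.769⁵ = 1.27 × 17.32364 ≈ 22.0010

22.0010em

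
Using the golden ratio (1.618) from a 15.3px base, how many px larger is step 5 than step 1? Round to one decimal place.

Step 1: 15.3 × 1.618 = 24.755px
Step 5: 15.3 × 1.618⁵ = 169.662px
Difference: 169.662 − 24.755 = 144.907px

144.9px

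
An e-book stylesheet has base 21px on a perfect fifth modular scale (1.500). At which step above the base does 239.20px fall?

1.500ⁿ = 239.20 / 21 = 11.3905
n = ln(11.3905) / ln(1.500) = 2.4328 / 0.4055 ≈ 6.00

6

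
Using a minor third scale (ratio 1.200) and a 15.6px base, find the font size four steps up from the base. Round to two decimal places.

32.35px

Each step on a modular scale multiplies by the ratio, so the size n steps from the base is base × ratioⁿ.
15.6 × 1.200⁴ = 15.6 × 2.07360 ≈ 32.35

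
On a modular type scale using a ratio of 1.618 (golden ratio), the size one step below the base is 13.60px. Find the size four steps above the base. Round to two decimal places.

150.81px

13.60 × 1.618⁵ = 13.60 × 11.08901 ≈ 150.810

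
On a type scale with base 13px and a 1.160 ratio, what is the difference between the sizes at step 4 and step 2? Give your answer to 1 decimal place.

6.0px

Step 2: 13.0 × 1.160² = 17.493px
Step 4: 13.0 × 1.160⁴ = 23.538px
Difference: 23.538 − 17.493 = 6.045px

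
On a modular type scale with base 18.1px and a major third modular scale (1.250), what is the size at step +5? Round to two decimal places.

Each step on a modular scale multiplies by the ratio, so the size n steps from the base is base × ratioⁿ.
18.1 × 1.250⁵ = 18.1 × 3.05176 ≈ 55.24

55.24px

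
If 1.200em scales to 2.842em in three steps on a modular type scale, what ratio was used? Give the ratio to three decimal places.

The ratio satisfies 1.200 × r³ = 2.842, so r = (2.842 / 1.200)^(1/3).
r = 2.3683^(1/3) ≈ 1.3330

1.333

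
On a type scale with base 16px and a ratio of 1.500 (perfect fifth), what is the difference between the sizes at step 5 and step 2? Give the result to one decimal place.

Step 2: 16.0 × 1.500² = 36.000px
Step 5: 16.0 × 1.500⁵ = 121.500px
Difference: 121.500 − 36.000 = 85.500px

85.5px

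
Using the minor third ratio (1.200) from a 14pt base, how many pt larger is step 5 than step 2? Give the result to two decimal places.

14.68pt

Step 2: 14.0 × 1.200² = 20.1600pt
Step 5: 14.0 × 1.200⁵ = 34.8365pt
Difference: 34.8365 − 20.1600 = 14.6765pt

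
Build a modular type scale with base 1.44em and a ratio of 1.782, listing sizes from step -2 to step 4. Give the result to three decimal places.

Step -2: 1.44 ÷ 1.782² = 0.453
Step -1: 1.44 ÷ 1.782 = 0.808
Step 0: 1.44em
Step 1: 1.44 × 1.782 = 2.566
Step 2: 1.44 × 1.782² = 4.573
Step 3: 1.44 × 1.782³ = 8.149
Step 4: 1.44 × 1.782⁴ = 14.521

0.453em, 0.808em, 1.440em, 2.566em, 4.573em, 8.149em, 14.521em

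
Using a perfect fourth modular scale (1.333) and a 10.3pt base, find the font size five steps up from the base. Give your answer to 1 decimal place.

Every step multiplies by the scale ratio.
10.3 × 1.333⁵ = 10.3 × 4.20873 ≈ 43.35

43.3pt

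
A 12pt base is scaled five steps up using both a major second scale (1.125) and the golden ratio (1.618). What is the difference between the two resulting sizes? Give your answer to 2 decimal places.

111.44pt

Major second: 12.0 × 1.125⁵ = 21.6244pt
Golden ratio: 12.0 × 1.618⁵ = 133.0681pt
Difference: 133.0681 − 21.6244 = 111.4437pt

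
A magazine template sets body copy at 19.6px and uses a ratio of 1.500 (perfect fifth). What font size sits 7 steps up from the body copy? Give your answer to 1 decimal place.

334.9px

A modular type scale is a geometric sequence: sizeₙ = base × rⁿ.
19.6 × 1.500⁷ = 19.6 × 17.08594 ≈ 334.88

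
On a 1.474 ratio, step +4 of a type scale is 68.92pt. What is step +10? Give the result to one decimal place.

706.9pt

The gap is 10 − (4) = 6 steps, so the factor is 1.474^6.
68.92 × 1.474⁶ = 68.92 × 10.25616 ≈ 706.855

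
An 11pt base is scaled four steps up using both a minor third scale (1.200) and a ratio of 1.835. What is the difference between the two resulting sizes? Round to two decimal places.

101.91pt

Minor third: 11.0 × 1.200⁴ = 22.8096pt
At 1.835: 11.0 × 1.835⁴ = 124.7202pt
Difference: 124.7202 − 22.8096 = 101.9106pt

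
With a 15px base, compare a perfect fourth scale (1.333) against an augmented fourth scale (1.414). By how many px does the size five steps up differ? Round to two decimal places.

Perfect fourth: 15.0 × 1.333⁵ = 63.1309px
Augmented fourth: 15.0 × 1.414⁵ = 84.7888px
Difference: 84.7888 − 63.1309 = 21.6579px

21.66px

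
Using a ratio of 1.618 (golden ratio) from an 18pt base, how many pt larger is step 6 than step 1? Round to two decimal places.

Step 1: 18.0 × 1.618 = 29.1240pt
Step 6: 18.0 × 1.618⁶ = 322.9562pt
Difference: 322.9562 − 29.1240 = 293.8322pt

293.83pt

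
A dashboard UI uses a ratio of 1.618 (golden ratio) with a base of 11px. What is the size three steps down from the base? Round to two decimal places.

11.0 ÷ 1.618³ = 11.0 ÷ 4.23580 ≈ 2.60

2.60px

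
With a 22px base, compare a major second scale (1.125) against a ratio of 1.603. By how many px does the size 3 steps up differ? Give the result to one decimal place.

59.3px

Major second: 22.0 × 1.125³ = 31.324px
At 1.603: 22.0 × 1.603³ = 90.620px
Difference: 90.620 − 31.324 = 59.296px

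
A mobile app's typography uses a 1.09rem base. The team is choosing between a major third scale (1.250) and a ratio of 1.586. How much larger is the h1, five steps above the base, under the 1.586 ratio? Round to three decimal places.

Major third: 1.09 × 1.250⁵ = 3.32642rem
At 1.586: 1.09 × 1.586⁵ = 10.93811rem
Difference: 10.93811 − 3.32642 = 7.61169rem

7.612rem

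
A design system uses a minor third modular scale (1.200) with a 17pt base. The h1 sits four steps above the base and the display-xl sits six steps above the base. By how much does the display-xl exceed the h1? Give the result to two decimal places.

Step 4: 17.0 × 1.200⁴ = 35.2512pt
Step 6: 17.0 × 1.200⁶ = 50.7617pt
Difference: 50.7617 − 35.2512 = 15.5105pt

15.51pt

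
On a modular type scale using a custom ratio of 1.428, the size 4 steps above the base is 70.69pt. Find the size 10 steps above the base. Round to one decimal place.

Moving from step +4 to step +10 is 6 steps up, so multiply by r⁶.
70.69 × 1.428⁶ = 70.69 × 8.47948 ≈ 599.414

599.4pt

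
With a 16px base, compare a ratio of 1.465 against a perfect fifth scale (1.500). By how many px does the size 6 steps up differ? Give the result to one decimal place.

24.1px

At 1.465: 16.0 × 1.465⁶ = 158.178px
Perfect fifth: 16.0 × 1.500⁶ = 182.250px
Difference: 182.250 − 158.178 = 24.072px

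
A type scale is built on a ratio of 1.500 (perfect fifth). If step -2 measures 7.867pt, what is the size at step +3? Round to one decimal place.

59.7pt

The gap is 3 − (-2) = 5 steps, so the factor is 1.500^5.
7.867 × 1.500⁵ = 7.867 × 7.59375 ≈ 59.740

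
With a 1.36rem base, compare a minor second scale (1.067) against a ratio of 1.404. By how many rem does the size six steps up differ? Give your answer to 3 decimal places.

8.410rem

Minor second: 1.36 × 1.067⁶ = 2.00690rem
At 1.404: 1.36 × 1.404⁶ = 10.41697rem
Difference: 10.41697 − 2.00690 = 8.41007rem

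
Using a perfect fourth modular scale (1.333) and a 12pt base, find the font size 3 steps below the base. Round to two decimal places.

5.07pt

Each step on a modular scale multiplies by the ratio, so the size n steps from the base is base × ratioⁿ.
12.0 ÷ 1.333³ = 12.0 ÷ 2.36859 ≈ 5.07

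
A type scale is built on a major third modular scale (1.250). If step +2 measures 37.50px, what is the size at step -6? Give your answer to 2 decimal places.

6.29px

37.50 ÷ 1.250⁸ = 37.50 ÷ 5.96046 ≈ 6.291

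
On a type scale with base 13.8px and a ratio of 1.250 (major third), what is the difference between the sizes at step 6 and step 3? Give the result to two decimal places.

25.69px

Step 3: 13.8 × 1.250³ = 26.9531px
Step 6: 13.8 × 1.250⁶ = 52.6428px
Difference: 52.6428 − 26.9531 = 25.6897px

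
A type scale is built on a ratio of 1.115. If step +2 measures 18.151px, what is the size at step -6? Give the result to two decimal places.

7.60px

18.151 ÷ 1.115⁸ = 18.151 ÷ 2.38891 ≈ 7.598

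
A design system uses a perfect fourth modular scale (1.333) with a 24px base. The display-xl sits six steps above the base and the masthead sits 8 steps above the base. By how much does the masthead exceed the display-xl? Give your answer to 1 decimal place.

104.6px

Step 6: 24.0 × 1.333⁶ = 134.646px
Step 8: 24.0 × 1.333⁸ = 239.250px
Difference: 239.250 − 134.646 = 104.604px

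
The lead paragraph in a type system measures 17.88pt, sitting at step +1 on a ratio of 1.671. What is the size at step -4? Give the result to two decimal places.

1.37pt

17.88 ÷ 1.671⁵ = 17.88 ÷ 13.02813 ≈ 1.372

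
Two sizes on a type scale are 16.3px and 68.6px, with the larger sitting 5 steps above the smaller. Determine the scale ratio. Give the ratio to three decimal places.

r⁵ = 68.6 / 16.3, so r = (68.6/16.3)^(1/5).
r = 4.2086^(1/5) ≈ 1.3330

1.333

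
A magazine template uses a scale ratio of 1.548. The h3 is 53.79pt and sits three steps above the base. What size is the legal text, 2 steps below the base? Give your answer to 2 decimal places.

6.05pt

53.79 ÷ 1.548⁵ = 53.79 ÷ 8.88904 ≈ 6.051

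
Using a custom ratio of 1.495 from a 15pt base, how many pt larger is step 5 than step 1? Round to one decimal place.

Step 1: 15.0 × 1.495 = 22.425pt
Step 5: 15.0 × 1.495⁵ = 112.020pt
Difference: 112.020 − 22.425 = 89.595pt

89.6pt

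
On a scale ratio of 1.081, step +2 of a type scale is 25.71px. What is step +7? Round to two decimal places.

The gap is 7 − (2) = 5 steps, so the factor is 1.081^5.
25.71 × 1.081⁵ = 25.71 × 1.47614 ≈ 37.952

37.95px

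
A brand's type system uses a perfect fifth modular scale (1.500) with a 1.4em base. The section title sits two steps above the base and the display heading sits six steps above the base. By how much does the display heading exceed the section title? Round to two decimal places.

Step 2: 1.4 × 1.500² = 3.1500em
Step 6: 1.4 × 1.500⁶ = 15.9469em
Difference: 15.9469 − 3.1500 = 12.7969em

12.80em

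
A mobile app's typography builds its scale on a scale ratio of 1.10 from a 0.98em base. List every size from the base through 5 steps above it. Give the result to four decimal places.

0.9800em, 1.0780em, 1.1858em, 1.3044em, 1.4348em, 1.5783em

Step 0: 0.98em
Step 1: 0.98 × 1.10 = 1.0780
Step 2: 0.98 × 1.10² = 1.1858
Step 3: 0.98 × 1.10³ = 1.3044
Step 4: 0.98 × 1.10⁴ = 1.4348
Step 5: 0.98 × 1.10⁵ = 1.5783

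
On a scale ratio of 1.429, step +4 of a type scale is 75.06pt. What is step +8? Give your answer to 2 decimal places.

313.00pt

Moving from step +4 to step +8 is 4 steps up, so multiply by r⁴.
75.06 × 1.429⁴ = 75.06 × 4.16993 ≈ 312.995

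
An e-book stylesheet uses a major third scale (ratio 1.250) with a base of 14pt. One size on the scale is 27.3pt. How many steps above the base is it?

1.250ⁿ = 27.3 / 14 = 1.9500
n = ln(1.9500) / ln(1.250) = 0.6678 / 0.2231 ≈ 2.99

3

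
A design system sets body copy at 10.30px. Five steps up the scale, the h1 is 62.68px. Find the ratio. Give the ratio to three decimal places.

r⁵ = 62.68 / 10.30, so r = (62.68/10.30)^(1/5).
r = 6.0854^(1/5) ≈ 1.4350

1.435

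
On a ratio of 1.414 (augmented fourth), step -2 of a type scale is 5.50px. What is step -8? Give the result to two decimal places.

0.69px

The gap is -8 − (-2) = -6 steps, so the factor is 1.414^-6.
5.50 ÷ 1.414⁶ = 5.50 ÷ 7.99275 ≈ 0.688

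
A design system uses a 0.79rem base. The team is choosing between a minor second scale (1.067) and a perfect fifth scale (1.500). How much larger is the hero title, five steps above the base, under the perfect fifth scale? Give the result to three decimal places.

Minor second: 0.79 × 1.067⁵ = 1.09257rem
Perfect fifth: 0.79 × 1.500⁵ = 5.99906rem
Difference: 5.99906 − 1.09257 = 4.90649rem

4.906rem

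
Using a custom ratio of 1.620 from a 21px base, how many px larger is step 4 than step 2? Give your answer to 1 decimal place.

89.5px

Step 2: 21.0 × 1.620² = 55.112px
Step 4: 21.0 × 1.620⁴ = 144.637px
Difference: 144.637 − 55.112 = 89.525px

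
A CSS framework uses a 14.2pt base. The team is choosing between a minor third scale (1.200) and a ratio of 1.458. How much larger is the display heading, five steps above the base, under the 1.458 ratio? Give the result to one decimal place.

Minor third: 14.2 × 1.200⁵ = 35.334pt
At 1.458: 14.2 × 1.458⁵ = 93.557pt
Difference: 93.557 − 35.334 = 58.223pt

58.2pt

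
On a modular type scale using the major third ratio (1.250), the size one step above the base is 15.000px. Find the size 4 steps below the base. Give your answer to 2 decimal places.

15.000 ÷ 1.250⁵ = 15.000 ÷ 3.05176 ≈ 4.915

4.92px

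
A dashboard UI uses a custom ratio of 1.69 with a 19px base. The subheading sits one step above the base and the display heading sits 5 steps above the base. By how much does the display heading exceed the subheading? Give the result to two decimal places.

Step 1: 19.0 × 1.69 = 32.1100px
Step 5: 19.0 × 1.69⁵ = 261.9311px
Difference: 261.9311 − 32.1100 = 229.8211px

229.82px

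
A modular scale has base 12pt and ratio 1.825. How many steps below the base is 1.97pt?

1.825ⁿ = 12 / 1.97 = 6.0914
n = ln(6.0914) / ln(1.825) = 1.8069 / 0.6016 ≈ 3.00

3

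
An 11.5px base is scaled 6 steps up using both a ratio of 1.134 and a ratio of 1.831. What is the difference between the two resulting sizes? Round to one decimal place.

At 1.134: 11.5 × 1.134⁶ = 24.455px
At 1.831: 11.5 × 1.831⁶ = 433.339px
Difference: 433.339 − 24.455 = 408.884px

408.9px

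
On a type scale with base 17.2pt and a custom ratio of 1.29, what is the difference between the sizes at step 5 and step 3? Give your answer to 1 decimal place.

Step 3: 17.2 × 1.29³ = 36.923pt
Step 5: 17.2 × 1.29⁵ = 61.444pt
Difference: 61.444 − 36.923 = 24.521pt

24.5pt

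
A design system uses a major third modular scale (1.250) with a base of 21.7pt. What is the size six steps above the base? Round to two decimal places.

82.78pt

A modular type scale is a geometric sequence: sizeₙ = base × rⁿ.
21.7 × 1.250⁶ = 21.7 × 3.81470 ≈ 82.78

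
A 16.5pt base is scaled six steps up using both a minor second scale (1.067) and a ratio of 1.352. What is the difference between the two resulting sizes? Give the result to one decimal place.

Minor second: 16.5 × 1.067⁶ = 24.348pt
At 1.352: 16.5 × 1.352⁶ = 100.773pt
Difference: 100.773 − 24.348 = 76.425pt

76.4pt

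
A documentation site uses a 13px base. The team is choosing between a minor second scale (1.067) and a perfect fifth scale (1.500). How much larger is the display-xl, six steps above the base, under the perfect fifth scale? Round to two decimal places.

128.89px

Minor second: 13.0 × 1.067⁶ = 19.1836px
Perfect fifth: 13.0 × 1.500⁶ = 148.0781px
Difference: 148.0781 − 19.1836 = 128.8945px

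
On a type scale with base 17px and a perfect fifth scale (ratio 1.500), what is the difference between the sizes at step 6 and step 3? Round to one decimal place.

Step 3: 17.0 × 1.500³ = 57.375px
Step 6: 17.0 × 1.500⁶ = 193.641px
Difference: 193.641 − 57.375 = 136.266px

136.3px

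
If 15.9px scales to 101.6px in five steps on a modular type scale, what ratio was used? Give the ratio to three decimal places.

The ratio satisfies 15.9 × r⁵ = 101.6, so r = (101.6 / 15.9)^(1/5).
r = 6.3899^(1/5) ≈ 1.4491

1.449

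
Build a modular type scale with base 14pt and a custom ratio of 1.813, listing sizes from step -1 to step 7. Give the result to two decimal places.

7.72pt, 14.00pt, 25.38pt, 46.02pt, 83.43pt, 151.26pt, 274.23pt, 497.18pt, 901.39pt

Step -1: 14.0 ÷ 1.813 = 7.72
Step 0: 14pt
Step 1: 14.0 × 1.813 = 25.38
Step 2: 14.0 × 1.813² = 46.02
Step 3: 14.0 × 1.813³ = 83.43
Step 4: 14.0 × 1.813⁴ = 151.26
Step 5: 14.0 × 1.813⁵ = 274.23
Step 6: 14.0 × 1.813⁶ = 497.18
Step 7: 14.0 × 1.813⁷ = 901.39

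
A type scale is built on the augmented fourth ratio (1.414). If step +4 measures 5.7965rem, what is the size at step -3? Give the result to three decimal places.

0.513rem

Moving from step +4 to step -3 is 7 steps down, so divide by r⁷.
5.7965 ÷ 1.414⁷ = 5.7965 ÷ 11.30175 ≈ 0.513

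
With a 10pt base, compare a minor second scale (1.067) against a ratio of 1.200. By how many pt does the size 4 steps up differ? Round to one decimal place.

Minor second: 10.0 × 1.067⁴ = 12.962pt
At 1.200: 10.0 × 1.200⁴ = 20.736pt
Difference: 20.736 − 12.962 = 7.774pt

7.8pt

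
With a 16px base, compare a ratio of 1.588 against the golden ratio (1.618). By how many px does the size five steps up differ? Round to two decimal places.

At 1.588: 16.0 × 1.588⁵ = 161.5744px
Golden ratio: 16.0 × 1.618⁵ = 177.4241px
Difference: 177.4241 − 161.5744 = 15.8497px

15.85px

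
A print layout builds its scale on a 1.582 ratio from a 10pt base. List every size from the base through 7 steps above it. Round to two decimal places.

Step 0: 10pt
Step 1: 10.0 × 1.582 = 15.82
Step 2: 10.0 × 1.582² = 25.03
Step 3: 10.0 × 1.582³ = 39.59
Step 4: 10.0 × 1.582⁴ = 62.64
Step 5: 10.0 × 1.582⁵ = 99.09
Step 6: 10.0 × 1.582⁶ = 156.76
Step 7: 10.0 × 1.582⁷ = 248.00

10.00pt, 15.82pt, 25.03pt, 39.59pt, 62.64pt, 99.09pt, 156.76pt, 248.00pt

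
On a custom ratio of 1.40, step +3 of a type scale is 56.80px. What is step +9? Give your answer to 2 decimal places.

427.68px

Moving from step +3 to step +9 is 6 steps up, so multiply by r⁶.
56.80 × 1.40⁶ = 56.80 × 7.52954 ≈ 427.678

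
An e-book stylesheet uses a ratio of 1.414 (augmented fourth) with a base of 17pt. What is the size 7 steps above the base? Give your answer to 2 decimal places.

192.13pt

17.0 × 1.414⁷ = 17.0 × 11.30175 ≈ 192.13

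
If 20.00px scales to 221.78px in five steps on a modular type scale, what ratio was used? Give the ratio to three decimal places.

r⁵ = 221.78 / 20.00, so r = (221.78/20.00)^(1/5).
r = 11.0890^(1/5) ≈ 1.6180

1.618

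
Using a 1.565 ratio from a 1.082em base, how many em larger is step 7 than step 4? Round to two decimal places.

Step 4: 1.082 × 1.565⁴ = 6.4906em
Step 7: 1.082 × 1.565⁷ = 24.8787em
Difference: 24.8787 − 6.4906 = 18.3881em

18.39em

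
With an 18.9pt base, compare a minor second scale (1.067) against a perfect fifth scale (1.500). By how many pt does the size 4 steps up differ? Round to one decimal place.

71.2pt

Minor second: 18.9 × 1.067⁴ = 24.497pt
Perfect fifth: 18.9 × 1.500⁴ = 95.681pt
Difference: 95.681 − 24.497 = 71.184pt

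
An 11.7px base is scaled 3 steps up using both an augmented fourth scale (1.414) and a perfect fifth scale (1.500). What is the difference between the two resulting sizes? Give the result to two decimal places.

6.41px

Augmented fourth: 11.7 × 1.414³ = 33.0776px
Perfect fifth: 11.7 × 1.500³ = 39.4875px
Difference: 39.4875 − 33.0776 = 6.4099px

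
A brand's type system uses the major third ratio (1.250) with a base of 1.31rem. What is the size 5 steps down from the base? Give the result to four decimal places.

1.31 ÷ 1.250⁵ = 1.31 ÷ 3.05176 ≈ 0.4293

0.4293rem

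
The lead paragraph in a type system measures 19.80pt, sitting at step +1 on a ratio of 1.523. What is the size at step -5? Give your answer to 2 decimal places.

19.80 ÷ 1.523⁶ = 19.80 ÷ 12.47956 ≈ 1.587

1.59pt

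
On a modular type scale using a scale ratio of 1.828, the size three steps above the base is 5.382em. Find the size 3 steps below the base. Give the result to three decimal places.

0.144em

5.382 ÷ 1.828⁶ = 5.382 ÷ 37.31274 ≈ 0.144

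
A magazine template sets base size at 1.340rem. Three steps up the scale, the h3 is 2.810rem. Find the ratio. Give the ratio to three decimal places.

The ratio satisfies 1.340 × r³ = 2.810, so r = (2.810 / 1.340)^(1/3).
r = 2.0970^(1/3) ≈ 1.2800

1.280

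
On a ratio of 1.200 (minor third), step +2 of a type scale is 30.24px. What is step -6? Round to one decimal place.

Moving from step +2 to step -6 is 8 steps down, so divide by r⁸.
30.24 ÷ 1.200⁸ = 30.24 ÷ 4.29982 ≈ 7.033

7.0px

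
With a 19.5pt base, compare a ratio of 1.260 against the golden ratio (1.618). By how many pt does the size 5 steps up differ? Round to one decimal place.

At 1.260: 19.5 × 1.260⁵ = 61.928pt
Golden ratio: 19.5 × 1.618⁵ = 216.236pt
Difference: 216.236 − 61.928 = 154.308pt

154.3pt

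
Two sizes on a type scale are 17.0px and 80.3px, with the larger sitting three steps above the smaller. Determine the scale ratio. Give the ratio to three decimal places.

1.678

r³ = 80.3 / 17.0, so r = (80.3/17.0)^(1/3).
r = 4.7235^(1/3) ≈ 1.6779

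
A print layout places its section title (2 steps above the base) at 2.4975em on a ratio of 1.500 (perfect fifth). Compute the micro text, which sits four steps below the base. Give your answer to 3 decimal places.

2.4975 ÷ 1.500⁶ = 2.4975 ÷ 11.39062 ≈ 0.219

0.219em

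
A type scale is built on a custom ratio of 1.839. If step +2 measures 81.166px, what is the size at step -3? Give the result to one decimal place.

3.9px

Moving from step +2 to step -3 is 5 steps down, so divide by r⁵.
81.166 ÷ 1.839⁵ = 81.166 ÷ 21.03336 ≈ 3.859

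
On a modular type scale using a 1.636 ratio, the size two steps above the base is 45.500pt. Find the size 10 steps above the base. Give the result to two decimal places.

45.500 × 1.636⁸ = 45.500 × 51.31761 ≈ 2334.951

2334.95pt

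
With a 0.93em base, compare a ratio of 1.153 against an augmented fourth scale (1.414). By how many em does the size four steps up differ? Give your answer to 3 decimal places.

2.074em

At 1.153: 0.93 × 1.153⁴ = 1.64362em
Augmented fourth: 0.93 × 1.414⁴ = 3.71775em
Difference: 3.71775 − 1.64362 = 2.07413em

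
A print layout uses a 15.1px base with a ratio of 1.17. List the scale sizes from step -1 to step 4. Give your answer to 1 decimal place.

12.9px, 15.1px, 17.7px, 20.7px, 24.2px, 28.3px

Step -1: 15.1 ÷ 1.17 = 12.9
Step 0: 15.1px
Step 1: 15.1 × 1.17 = 17.7
Step 2: 15.1 × 1.17² = 20.7
Step 3: 15.1 × 1.17³ = 24.2
Step 4: 15.1 × 1.17⁴ = 28.3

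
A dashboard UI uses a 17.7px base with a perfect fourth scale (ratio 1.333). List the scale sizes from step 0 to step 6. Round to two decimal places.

Step 0: 17.7px
Step 1: 17.7 × 1.333 = 23.59
Step 2: 17.7 × 1.333² = 31.45
Step 3: 17.7 × 1.333³ = 41.92
Step 4: 17.7 × 1.333⁴ = 55.88
Step 5: 17.7 × 1.333⁵ = 74.49
Step 6: 17.7 × 1.333⁶ = 99.30

17.70px, 23.59px, 31.45px, 41.92px, 55.88px, 74.49px, 99.30px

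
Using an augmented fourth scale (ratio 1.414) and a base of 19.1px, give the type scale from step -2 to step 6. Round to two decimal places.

9.55px, 13.51px, 19.10px, 27.01px, 38.19px, 54.00px, 76.35px, 107.96px, 152.66px

Step -2: 19.1 ÷ 1.414² = 9.55
Step -1: 19.1 ÷ 1.414 = 13.51
Step 0: 19.1px
Step 1: 19.1 × 1.414 = 27.01
Step 2: 19.1 × 1.414² = 38.19
Step 3: 19.1 × 1.414³ = 54.00
Step 4: 19.1 × 1.414⁴ = 76.35
Step 5: 19.1 × 1.414⁵ = 107.96
Step 6: 19.1 × 1.414⁶ = 152.66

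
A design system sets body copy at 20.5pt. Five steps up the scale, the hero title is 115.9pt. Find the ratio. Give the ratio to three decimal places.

1.414

r⁵ = 115.9 / 20.5, so r = (115.9/20.5)^(1/5).
r = 5.6537^(1/5) ≈ 1.4141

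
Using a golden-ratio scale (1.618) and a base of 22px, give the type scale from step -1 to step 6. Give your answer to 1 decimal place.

Step -1: 22.0 ÷ 1.618 = 13.6
Step 0: 22px
Step 1: 22.0 × 1.618 = 35.6
Step 2: 22.0 × 1.618² = 57.6
Step 3: 22.0 × 1.618³ = 93.2
Step 4: 22.0 × 1.618⁴ = 150.8
Step 5: 22.0 × 1.618⁵ = 244.0
Step 6: 22.0 × 1.618⁶ = 394.7

13.6px, 22.0px, 35.6px, 57.6px, 93.2px, 150.8px, 244.0px, 394.7px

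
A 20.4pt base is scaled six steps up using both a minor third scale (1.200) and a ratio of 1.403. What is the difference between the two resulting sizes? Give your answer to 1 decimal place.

Minor third: 20.4 × 1.200⁶ = 60.914pt
At 1.403: 20.4 × 1.403⁶ = 155.588pt
Difference: 155.588 − 60.914 = 94.674pt

94.7pt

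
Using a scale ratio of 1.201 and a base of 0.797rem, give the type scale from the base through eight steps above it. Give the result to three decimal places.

0.797rem, 0.957rem, 1.150rem, 1.381rem, 1.658rem, 1.991rem, 2.392rem, 2.872rem, 3.450rem

Step 0: 0.797rem
Step 1: 0.797 × 1.201 = 0.957
Step 2: 0.797 × 1.201² = 1.150
Step 3: 0.797 × 1.201³ = 1.381
Step 4: 0.797 × 1.201⁴ = 1.658
Step 5: 0.797 × 1.201⁵ = 1.991
Step 6: 0.797 × 1.201⁶ = 2.392
Step 7: 0.797 × 1.201⁷ = 2.872
Step 8: 0.797 × 1.201⁸ = 3.450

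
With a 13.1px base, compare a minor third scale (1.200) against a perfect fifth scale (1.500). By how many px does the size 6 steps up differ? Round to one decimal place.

Minor third: 13.1 × 1.200⁶ = 39.116px
Perfect fifth: 13.1 × 1.500⁶ = 149.217px
Difference: 149.217 − 39.116 = 110.101px

110.1px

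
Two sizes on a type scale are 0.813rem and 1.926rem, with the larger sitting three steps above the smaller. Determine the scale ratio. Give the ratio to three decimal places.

1.333

The ratio satisfies 0.813 × r³ = 1.926, so r = (1.926 / 0.813)^(1/3).
r = 2.3690^(1/3) ≈ 1.3331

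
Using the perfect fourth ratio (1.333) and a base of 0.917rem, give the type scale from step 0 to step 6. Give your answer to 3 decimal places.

Step 0: 0.917rem
Step 1: 0.917 × 1.333 = 1.222
Step 2: 0.917 × 1.333² = 1.629
Step 3: 0.917 × 1.333³ = 2.172
Step 4: 0.917 × 1.333⁴ = 2.895
Step 5: 0.917 × 1.333⁵ = 3.859
Step 6: 0.917 × 1.333⁶ = 5.145

0.917rem, 1.222rem, 1.629rem, 2.172rem, 2.895rem, 3.859rem, 5.145rem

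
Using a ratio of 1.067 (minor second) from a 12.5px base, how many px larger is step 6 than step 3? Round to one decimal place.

3.3px

Step 3: 12.5 × 1.067³ = 15.185px
Step 6: 12.5 × 1.067⁶ = 18.446px
Difference: 18.446 − 15.185 = 3.261px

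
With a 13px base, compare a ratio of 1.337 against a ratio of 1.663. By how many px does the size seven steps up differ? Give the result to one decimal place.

358.0px

At 1.337: 13.0 × 1.337⁷ = 99.280px
At 1.663: 13.0 × 1.663⁷ = 457.287px
Difference: 457.287 − 99.280 = 358.007px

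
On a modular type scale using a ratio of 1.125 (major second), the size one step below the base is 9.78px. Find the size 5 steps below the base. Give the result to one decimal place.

6.1px

9.78 ÷ 1.125⁴ = 9.78 ÷ 1.60181 ≈ 6.106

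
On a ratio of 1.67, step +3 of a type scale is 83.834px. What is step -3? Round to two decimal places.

83.834 ÷ 1.67⁶ = 83.834 ÷ 21.69196 ≈ 3.865

3.86px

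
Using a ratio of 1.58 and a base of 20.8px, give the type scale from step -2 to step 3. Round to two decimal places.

8.33px, 13.16px, 20.80px, 32.86px, 51.93px, 82.04px

Step -2: 20.8 ÷ 1.58² = 8.33
Step -1: 20.8 ÷ 1.58 = 13.16
Step 0: 20.8px
Step 1: 20.8 × 1.58 = 32.86
Step 2: 20.8 × 1.58² = 51.93
Step 3: 20.8 × 1.58³ = 82.04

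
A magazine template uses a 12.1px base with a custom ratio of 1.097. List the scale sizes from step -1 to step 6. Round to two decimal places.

Step -1: 12.1 ÷ 1.097 = 11.03
Step 0: 12.1px
Step 1: 12.1 × 1.097 = 13.27
Step 2: 12.1 × 1.097² = 14.56
Step 3: 12.1 × 1.097³ = 15.97
Step 4: 12.1 × 1.097⁴ = 17.52
Step 5: 12.1 × 1.097⁵ = 19.22
Step 6: 12.1 × 1.097⁶ = 21.09

11.03px, 12.10px, 13.27px, 14.56px, 15.97px, 17.52px, 19.22px, 21.09px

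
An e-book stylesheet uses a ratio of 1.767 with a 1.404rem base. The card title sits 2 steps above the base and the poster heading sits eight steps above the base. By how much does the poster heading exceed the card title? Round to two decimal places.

129.05rem

Step 2: 1.404 × 1.767² = 4.3837rem
Step 8: 1.404 × 1.767⁸ = 133.4318rem
Difference: 133.4318 − 4.3837 = 129.0481rem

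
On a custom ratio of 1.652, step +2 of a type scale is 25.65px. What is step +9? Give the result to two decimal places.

861.31px

The gap is 9 − (2) = 7 steps, so the factor is 1.652^7.
25.65 × 1.652⁷ = 25.65 × 33.57920 ≈ 861.306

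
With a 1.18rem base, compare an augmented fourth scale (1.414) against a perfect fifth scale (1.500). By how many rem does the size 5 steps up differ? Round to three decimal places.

Augmented fourth: 1.18 × 1.414⁵ = 6.67005rem
Perfect fifth: 1.18 × 1.500⁵ = 8.96063rem
Difference: 8.96063 − 6.67005 = 2.29058rem

2.291rem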